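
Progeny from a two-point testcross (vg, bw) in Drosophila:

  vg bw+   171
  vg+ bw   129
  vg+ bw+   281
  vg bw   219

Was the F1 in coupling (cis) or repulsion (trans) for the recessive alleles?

The two most frequent classes are vg+ bw+ (281) and vg bw (219); these are the parental (non-recombinant) types.
So the F1 carried vg+ bw+ on one chromosome and vg bw on the other — the recessive alleles are on the same chromosome (cis / coupling).

cis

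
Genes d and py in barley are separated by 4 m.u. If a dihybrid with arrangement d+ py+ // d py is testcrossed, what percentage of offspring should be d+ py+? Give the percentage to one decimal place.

48.0%

A map distance of 4 m.u. corresponds to a recombination frequency of 0.040.
The F1 is d+ py+ / d py, so d+ py+ is a parental gamete class with expected frequency (1 − r)/2 = 0.960/2 = 0.4800.
That is 0.4800 = 48.0% of the progeny.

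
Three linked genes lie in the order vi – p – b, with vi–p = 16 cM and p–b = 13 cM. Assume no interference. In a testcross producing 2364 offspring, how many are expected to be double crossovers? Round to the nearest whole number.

Map distances give recombination frequencies of 0.160 and 0.130 for the two intervals.
With no interference, expected double-crossover frequency = 0.160 × 0.130 = 0.02080.
Expected number = 0.02080 × 2364 = 49.17 ≈ 49.

49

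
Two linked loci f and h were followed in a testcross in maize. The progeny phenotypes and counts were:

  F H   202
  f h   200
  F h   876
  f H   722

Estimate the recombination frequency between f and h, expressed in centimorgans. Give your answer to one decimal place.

The two most frequent classes, F h (876) and f H (722), are the parental types, so the F1 was F h / f H.
The recombinant classes are F H and f h: 202 + 200 = 402.
Recombination frequency = 402/2000 = 0.2010 ≈ 20.1%, i.e. 20.1 centimorgans.

20.1 centimorgans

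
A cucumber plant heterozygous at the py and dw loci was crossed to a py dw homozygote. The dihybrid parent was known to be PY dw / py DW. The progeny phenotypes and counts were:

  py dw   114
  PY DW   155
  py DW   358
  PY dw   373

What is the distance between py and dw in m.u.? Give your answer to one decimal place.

The recombinant classes are PY DW and py dw: 155 + 114 = 269.
Recombination frequency = 269/1000 = 0.2690 ≈ 26.9%, i.e. 26.9 m.u.

26.9 m.u.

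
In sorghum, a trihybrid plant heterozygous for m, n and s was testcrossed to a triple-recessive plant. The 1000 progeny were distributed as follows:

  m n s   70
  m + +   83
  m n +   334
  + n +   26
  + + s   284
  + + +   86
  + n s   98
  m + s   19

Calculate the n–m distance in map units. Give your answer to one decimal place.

The two most frequent reciprocal classes, m n + and + + s, are the parental types, so the F1 was m n + / + + s.
The two rarest classes, + n + and m + s, are the double crossovers. Comparing them with the parentals, only the m allele has switched, so m is the middle locus and the order is s – m – n.
Crossovers in the m–n interval produce the single-crossover classes m + + and + n s (83 + 98 = 181) plus the double crossovers (45).
RF(m–n) = (181 + 45) / 1000 = 226/1000 = 0.2260 → 22.6 map units.

22.6 map units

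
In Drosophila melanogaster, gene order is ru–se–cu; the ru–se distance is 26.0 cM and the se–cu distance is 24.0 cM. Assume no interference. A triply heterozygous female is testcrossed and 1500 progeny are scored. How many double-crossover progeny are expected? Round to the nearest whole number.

Map distances give recombination frequencies of 0.260 and 0.240 for the two intervals.
With no interference, expected double-crossover frequency = 0.260 × 0.240 = 0.06240.
Expected number = 0.06240 × 1500 = 93.60 ≈ 94.

94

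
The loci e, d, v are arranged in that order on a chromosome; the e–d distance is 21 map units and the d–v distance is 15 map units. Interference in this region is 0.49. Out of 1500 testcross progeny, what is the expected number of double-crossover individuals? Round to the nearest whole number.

24

Map distances give recombination frequencies of 0.210 and 0.150 for the two intervals.
With interference 0.49 (so coincidence = 0.51), expected double-crossover frequency = 0.210 × 0.150 × 0.51 = 0.01606.
Expected number = 0.01606 × 1500 = 24.10 ≈ 24.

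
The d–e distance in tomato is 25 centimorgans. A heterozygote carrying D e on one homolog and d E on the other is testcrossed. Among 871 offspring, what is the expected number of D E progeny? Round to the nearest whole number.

A map distance of 25 centimorgans corresponds to a recombination frequency of 0.250.
The F1 is D e / d E, so D E is a recombinant gamete class with expected frequency r/2 = 0.250/2 = 0.1250.
Expected number = 0.1250 × 871 = 108.88 ≈ 109.

109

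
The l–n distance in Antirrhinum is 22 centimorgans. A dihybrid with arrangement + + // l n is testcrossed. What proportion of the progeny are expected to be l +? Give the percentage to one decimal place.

11.0%

A map distance of 22 centimorgans corresponds to a recombination frequency of 0.220.
The F1 is + + / l n, so l + is a recombinant gamete class with expected frequency r/2 = 0.220/2 = 0.1100.
That is 0.1100 = 11.0% of the progeny.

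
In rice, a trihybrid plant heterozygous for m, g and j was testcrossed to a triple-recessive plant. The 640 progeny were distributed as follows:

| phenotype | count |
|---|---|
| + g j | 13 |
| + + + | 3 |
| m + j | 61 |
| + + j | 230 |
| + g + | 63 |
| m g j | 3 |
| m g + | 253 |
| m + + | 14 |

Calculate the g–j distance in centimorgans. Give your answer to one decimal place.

The two most frequent reciprocal classes, + + j and m g +, are the parental types, so the F1 was + + j / m g +.
The two rarest classes, + + + and m g j, are the double crossovers. Comparing them with the parentals, only the j allele has switched, so j is the middle locus and the order is g – j – m.
Crossovers in the g–j interval produce the single-crossover classes + g j and m + + (13 + 14 = 27) plus the double crossovers (6).
RF(g–j) = (27 + 6) / 640 = 33/640 = 0.0516 → 5.2 centimorgans.

5.2 centimorgans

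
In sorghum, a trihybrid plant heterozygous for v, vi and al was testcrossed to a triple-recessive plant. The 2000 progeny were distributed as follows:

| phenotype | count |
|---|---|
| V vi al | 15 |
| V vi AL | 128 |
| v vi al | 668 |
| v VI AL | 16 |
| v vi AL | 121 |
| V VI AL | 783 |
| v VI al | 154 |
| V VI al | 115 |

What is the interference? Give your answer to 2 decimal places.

0.26

The two most frequent reciprocal classes, v vi al and V VI AL, are the parental types, so the F1 was v vi al / V VI AL.
The two rarest classes, V vi al and v VI AL, are the double crossovers. Comparing them with the parentals, only the v allele has switched, so v is the middle locus and the order is vi – v – al.
vi–v: (282 + 31)/2000 = 0.1565; v–al: (236 + 31)/2000 = 0.1335.
Expected DCO frequency = 0.1565 × 0.1335 ≈ 0.02089; observed = 31/2000 ≈ 0.01550.
Coefficient of coincidence = 0.01550/0.02089 ≈ 0.74; interference = 1 − 0.74 = 0.26.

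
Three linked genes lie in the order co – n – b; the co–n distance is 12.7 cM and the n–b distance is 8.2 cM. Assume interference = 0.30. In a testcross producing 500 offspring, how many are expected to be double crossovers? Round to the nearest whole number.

4

Map distances give recombination frequencies of 0.127 and 0.082 for the two intervals.
With interference 0.30 (so coincidence = 0.70), expected double-crossover frequency = 0.127 × 0.082 × 0.70 = 0.00729.
Expected number = 0.00729 × 500 = 3.64 ≈ 4.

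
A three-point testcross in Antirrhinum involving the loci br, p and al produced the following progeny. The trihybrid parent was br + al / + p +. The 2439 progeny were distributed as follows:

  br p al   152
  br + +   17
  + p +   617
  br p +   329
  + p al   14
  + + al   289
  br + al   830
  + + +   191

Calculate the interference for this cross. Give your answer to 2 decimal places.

The two rarest classes, br + + and + p al, are the double crossovers. Comparing them with the parentals, only the al allele has switched, so al is the middle locus and the order is p – al – br.
p–al: (343 + 31)/2439 = 0.1533; al–br: (618 + 31)/2439 = 0.2661.
Expected DCO frequency = 0.1533 × 0.2661 ≈ 0.04079; observed = 31/2439 ≈ 0.01271.
Coefficient of coincidence = 0.01271/0.04079 ≈ 0.31; interference = 1 − 0.31 = 0.69.

0.69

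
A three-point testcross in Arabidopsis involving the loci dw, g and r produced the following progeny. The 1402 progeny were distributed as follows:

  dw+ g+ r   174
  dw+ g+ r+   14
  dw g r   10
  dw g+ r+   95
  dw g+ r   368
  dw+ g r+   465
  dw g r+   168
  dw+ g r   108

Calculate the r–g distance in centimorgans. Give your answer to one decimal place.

The two most frequent reciprocal classes, dw g+ r and dw+ g r+, are the parental types, so the F1 was dw g+ r / dw+ g r+.
The two rarest classes, dw g r and dw+ g+ r+, are the double crossovers. Comparing them with the parentals, only the g allele has switched, so g is the middle locus and the order is r – g – dw.
Crossovers in the r–g interval produce the single-crossover classes dw g+ r+ and dw+ g r (95 + 108 = 203) plus the double crossovers (24).
RF(r–g) = (203 + 24) / 1402 = 227/1402 = 0.1619 → 16.2 centimorgans.

16.2 centimorgans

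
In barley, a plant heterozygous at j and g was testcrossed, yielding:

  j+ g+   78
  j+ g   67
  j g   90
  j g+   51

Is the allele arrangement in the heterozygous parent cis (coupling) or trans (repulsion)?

cis

The two most frequent classes are j+ g+ (78) and j g (90); these are the parental (non-recombinant) types.
So the F1 carried j+ g+ on one chromosome and j g on the other — the recessive alleles are on the same chromosome (cis / coupling).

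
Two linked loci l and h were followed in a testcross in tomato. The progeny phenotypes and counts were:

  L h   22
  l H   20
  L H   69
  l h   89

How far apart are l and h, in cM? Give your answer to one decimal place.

The two most frequent classes, L H (69) and l h (89), are the parental types, so the F1 was L H / l h.
The recombinant classes are L h and l H: 22 + 20 = 42.
Recombination frequency = 42/200 = 0.2100 ≈ 21.0%, i.e. 21.0 cM.

21.0 cM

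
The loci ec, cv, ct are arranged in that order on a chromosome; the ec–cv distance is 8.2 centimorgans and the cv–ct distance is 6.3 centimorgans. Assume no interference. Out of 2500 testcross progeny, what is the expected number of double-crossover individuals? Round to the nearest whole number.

13

Map distances give recombination frequencies of 0.082 and 0.063 for the two intervals.
With no interference, expected double-crossover frequency = 0.082 × 0.063 = 0.00517.
Expected number = 0.00517 × 2500 = 12.91 ≈ 13.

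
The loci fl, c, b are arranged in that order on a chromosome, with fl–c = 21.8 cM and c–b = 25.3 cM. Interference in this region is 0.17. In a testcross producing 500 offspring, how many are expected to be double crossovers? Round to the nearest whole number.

23

Map distances give recombination frequencies of 0.218 and 0.253 for the two intervals.
With interference 0.17 (so coincidence = 0.83), expected double-crossover frequency = 0.218 × 0.253 × 0.83 = 0.04578.
Expected number = 0.04578 × 500 = 22.89 ≈ 23.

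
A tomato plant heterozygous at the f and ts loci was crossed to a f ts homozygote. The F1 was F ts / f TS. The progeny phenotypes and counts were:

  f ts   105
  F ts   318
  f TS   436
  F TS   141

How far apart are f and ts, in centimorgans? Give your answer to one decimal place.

The recombinant classes are F TS and f ts: 141 + 105 = 246.
Recombination frequency = 246/1000 = 0.2460 ≈ 24.6%, i.e. 24.6 centimorgans.

24.6 centimorgans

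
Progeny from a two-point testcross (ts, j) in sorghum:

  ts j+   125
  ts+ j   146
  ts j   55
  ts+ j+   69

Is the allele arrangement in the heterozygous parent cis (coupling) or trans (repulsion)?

The two most frequent classes are ts+ j (146) and ts j+ (125); these are the parental (non-recombinant) types.
So the F1 carried ts+ j on one chromosome and ts j+ on the other — the recessive alleles are on opposite chromosomes (trans / repulsion).

trans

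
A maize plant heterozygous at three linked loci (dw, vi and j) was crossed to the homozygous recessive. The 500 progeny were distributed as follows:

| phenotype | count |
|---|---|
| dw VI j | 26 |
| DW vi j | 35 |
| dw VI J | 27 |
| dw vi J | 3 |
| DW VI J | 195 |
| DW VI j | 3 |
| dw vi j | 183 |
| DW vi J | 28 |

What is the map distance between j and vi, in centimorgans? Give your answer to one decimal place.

12.0 centimorgans

The two most frequent reciprocal classes, DW VI J and dw vi j, are the parental types, so the F1 was DW VI J / dw vi j.
The two rarest classes, DW VI j and dw vi J, are the double crossovers. Comparing them with the parentals, only the j allele has switched, so j is the middle locus and the order is dw – j – vi.
Crossovers in the j–vi interval produce the single-crossover classes DW vi J and dw VI j (28 + 26 = 54) plus the double crossovers (6).
RF(j–vi) = (54 + 6) / 500 = 60/500 = 0.1200 → 12.0 centimorgans.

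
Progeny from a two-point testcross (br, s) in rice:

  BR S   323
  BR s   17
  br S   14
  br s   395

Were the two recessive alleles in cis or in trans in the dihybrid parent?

The two most frequent classes are BR S (323) and br s (395); these are the parental (non-recombinant) types.
So the F1 carried BR S on one chromosome and br s on the other — the recessive alleles are on the same chromosome (cis / coupling).

cis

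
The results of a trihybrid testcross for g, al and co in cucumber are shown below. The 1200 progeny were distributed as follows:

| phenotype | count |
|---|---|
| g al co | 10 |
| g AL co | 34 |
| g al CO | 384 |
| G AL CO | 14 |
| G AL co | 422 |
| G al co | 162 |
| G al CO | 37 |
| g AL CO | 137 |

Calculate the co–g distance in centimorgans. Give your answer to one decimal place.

The two most frequent reciprocal classes, G AL co and g al CO, are the parental types, so the F1 was G AL co / g al CO.
The two rarest classes, G AL CO and g al co, are the double crossovers. Comparing them with the parentals, only the co allele has switched, so co is the middle locus and the order is al – co – g.
Crossovers in the co–g interval produce the single-crossover classes g AL co and G al CO (34 + 37 = 71) plus the double crossovers (24).
RF(co–g) = (71 + 24) / 1200 = 95/1200 = 0.0792 → 7.9 centimorgans.

7.9 centimorgans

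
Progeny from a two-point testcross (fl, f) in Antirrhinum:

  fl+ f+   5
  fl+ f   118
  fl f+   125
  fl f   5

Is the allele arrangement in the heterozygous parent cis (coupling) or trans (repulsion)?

trans

The two most frequent classes are fl+ f (118) and fl f+ (125); these are the parental (non-recombinant) types.
So the F1 carried fl+ f on one chromosome and fl f+ on the other — the recessive alleles are on opposite chromosomes (trans / repulsion).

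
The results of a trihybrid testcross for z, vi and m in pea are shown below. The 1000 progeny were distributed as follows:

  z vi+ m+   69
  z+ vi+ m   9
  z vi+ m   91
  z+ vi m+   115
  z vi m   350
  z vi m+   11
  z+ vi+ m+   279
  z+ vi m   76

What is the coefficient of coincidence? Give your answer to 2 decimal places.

The two most frequent reciprocal classes, z+ vi+ m+ and z vi m, are the parental types, so the F1 was z+ vi+ m+ / z vi m.
The two rarest classes, z+ vi+ m and z vi m+, are the double crossovers. Comparing them with the parentals, only the m allele has switched, so m is the middle locus and the order is vi – m – z.
vi–m: (206 + 20)/1000 = 0.2260; m–z: (145 + 20)/1000 = 0.1650.
Expected DCO frequency = 0.2260 × 0.1650 ≈ 0.03729; observed = 20/1000 ≈ 0.02000.
Coefficient of coincidence = 0.02000/0.03729 ≈ 0.54.

0.54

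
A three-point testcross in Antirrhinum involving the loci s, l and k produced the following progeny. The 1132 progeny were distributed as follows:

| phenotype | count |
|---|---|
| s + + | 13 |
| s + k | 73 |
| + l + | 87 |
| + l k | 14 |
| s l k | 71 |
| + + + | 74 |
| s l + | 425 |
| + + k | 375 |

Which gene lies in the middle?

l

The two most frequent reciprocal classes, s l + and + + k, are the parental types, so the F1 was s l + / + + k.
The two rarest classes, s + + and + l k, are the double crossovers. Comparing them with the parentals, only the l allele has switched, so l is the middle locus and the order is k – l – s.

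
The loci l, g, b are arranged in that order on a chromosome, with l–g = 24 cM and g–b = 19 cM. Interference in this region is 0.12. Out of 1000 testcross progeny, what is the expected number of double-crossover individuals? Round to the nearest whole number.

40

Map distances give recombination frequencies of 0.240 and 0.190 for the two intervals.
With interference 0.12 (so coincidence = 0.88), expected double-crossover frequency = 0.240 × 0.190 × 0.88 = 0.04013.
Expected number = 0.04013 × 1000 = 40.13 ≈ 40.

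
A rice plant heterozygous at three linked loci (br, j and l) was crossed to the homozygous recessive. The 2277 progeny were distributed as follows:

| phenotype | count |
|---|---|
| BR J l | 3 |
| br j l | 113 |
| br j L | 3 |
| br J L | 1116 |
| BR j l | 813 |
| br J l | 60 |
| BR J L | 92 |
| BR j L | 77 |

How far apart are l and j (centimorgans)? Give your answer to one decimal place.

The two most frequent reciprocal classes, BR j l and br J L, are the parental types, so the F1 was BR j l / br J L.
The two rarest classes, BR J l and br j L, are the double crossovers. Comparing them with the parentals, only the j allele has switched, so j is the middle locus and the order is br – j – l.
Crossovers in the j–l interval produce the single-crossover classes BR j L and br J l (77 + 60 = 137) plus the double crossovers (6).
RF(j–l) = (137 + 6) / 2277 = 143/2277 = 0.0628 → 6.3 centimorgans.

6.3 centimorgans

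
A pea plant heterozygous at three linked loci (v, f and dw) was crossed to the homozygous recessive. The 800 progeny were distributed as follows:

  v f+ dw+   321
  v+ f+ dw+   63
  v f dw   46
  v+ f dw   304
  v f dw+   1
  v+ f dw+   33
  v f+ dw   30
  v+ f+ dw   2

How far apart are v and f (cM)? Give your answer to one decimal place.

The two most frequent reciprocal classes, v+ f dw and v f+ dw+, are the parental types, so the F1 was v+ f dw / v f+ dw+.
The two rarest classes, v+ f+ dw and v f dw+, are the double crossovers. Comparing them with the parentals, only the f allele has switched, so f is the middle locus and the order is v – f – dw.
Crossovers in the v–f interval produce the single-crossover classes v f dw and v+ f+ dw+ (46 + 63 = 109) plus the double crossovers (3).
RF(v–f) = (109 + 3) / 800 = 112/800 = 0.1400 → 14.0 cM.

14.0 cM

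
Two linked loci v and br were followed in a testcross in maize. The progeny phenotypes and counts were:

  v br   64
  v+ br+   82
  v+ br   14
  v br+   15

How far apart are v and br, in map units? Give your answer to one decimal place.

16.6 map units

The two most frequent classes, v+ br+ (82) and v br (64), are the parental types, so the F1 was v+ br+ / v br.
The recombinant classes are v+ br and v br+: 14 + 15 = 29.
Recombination frequency = 29/175 = 0.1657 ≈ 16.6%, i.e. 16.6 map units.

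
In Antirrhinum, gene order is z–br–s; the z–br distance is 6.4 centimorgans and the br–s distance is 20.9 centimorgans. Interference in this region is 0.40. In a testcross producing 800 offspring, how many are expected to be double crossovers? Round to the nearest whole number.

Map distances give recombination frequencies of 0.064 and 0.209 for the two intervals.
With interference 0.40 (so coincidence = 0.60), expected double-crossover frequency = 0.064 × 0.209 × 0.60 = 0.00803.
Expected number = 0.00803 × 800 = 6.42 ≈ 6.

6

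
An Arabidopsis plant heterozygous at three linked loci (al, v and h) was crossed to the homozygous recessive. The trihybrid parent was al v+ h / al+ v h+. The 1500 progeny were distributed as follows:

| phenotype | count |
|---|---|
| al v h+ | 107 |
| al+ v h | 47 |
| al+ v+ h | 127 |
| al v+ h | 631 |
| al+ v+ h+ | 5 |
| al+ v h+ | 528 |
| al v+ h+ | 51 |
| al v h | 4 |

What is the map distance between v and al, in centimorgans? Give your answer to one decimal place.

The two rarest classes, al v h and al+ v+ h+, are the double crossovers. Comparing them with the parentals, only the v allele has switched, so v is the middle locus and the order is al – v – h.
Crossovers in the al–v interval produce the single-crossover classes al+ v+ h and al v h+ (127 + 107 = 234) plus the double crossovers (9).
RF(al–v) = (234 + 9) / 1500 = 243/1500 = 0.1620 → 16.2 centimorgans.

16.2 centimorgans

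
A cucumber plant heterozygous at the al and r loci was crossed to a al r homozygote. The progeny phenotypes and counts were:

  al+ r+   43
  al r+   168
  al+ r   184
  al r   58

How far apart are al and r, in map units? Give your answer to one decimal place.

The two most frequent classes, al+ r (184) and al r+ (168), are the parental types, so the F1 was al+ r / al r+.
The recombinant classes are al+ r+ and al r: 43 + 58 = 101.
Recombination frequency = 101/453 = 0.2230 ≈ 22.3%, i.e. 22.3 map units.

22.3 map units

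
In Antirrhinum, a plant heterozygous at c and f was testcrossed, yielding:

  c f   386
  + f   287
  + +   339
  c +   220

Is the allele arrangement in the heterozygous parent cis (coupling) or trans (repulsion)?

The two most frequent classes are + + (339) and c f (386); these are the parental (non-recombinant) types.
So the F1 carried + + on one chromosome and c f on the other — the recessive alleles are on the same chromosome (cis / coupling).

cis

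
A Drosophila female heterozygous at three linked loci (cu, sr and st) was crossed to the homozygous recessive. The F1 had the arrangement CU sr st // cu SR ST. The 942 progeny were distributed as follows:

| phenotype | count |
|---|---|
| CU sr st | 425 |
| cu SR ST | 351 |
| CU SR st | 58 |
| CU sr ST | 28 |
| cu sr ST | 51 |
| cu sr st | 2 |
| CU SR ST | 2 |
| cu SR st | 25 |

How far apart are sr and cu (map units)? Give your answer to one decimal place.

12.0 map units

The two rarest classes, cu sr st and CU SR ST, are the double crossovers. Comparing them with the parentals, only the cu allele has switched, so cu is the middle locus and the order is st – cu – sr.
Crossovers in the cu–sr interval produce the single-crossover classes CU SR st and cu sr ST (58 + 51 = 109) plus the double crossovers (4).
RF(cu–sr) = (109 + 4) / 942 = 113/942 = 0.1200 → 12.0 map units.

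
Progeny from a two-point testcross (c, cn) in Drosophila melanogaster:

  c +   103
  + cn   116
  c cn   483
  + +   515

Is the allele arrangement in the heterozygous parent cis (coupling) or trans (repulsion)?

cis

The two most frequent classes are + + (515) and c cn (483); these are the parental (non-recombinant) types.
So the F1 carried + + on one chromosome and c cn on the other — the recessive alleles are on the same chromosome (cis / coupling).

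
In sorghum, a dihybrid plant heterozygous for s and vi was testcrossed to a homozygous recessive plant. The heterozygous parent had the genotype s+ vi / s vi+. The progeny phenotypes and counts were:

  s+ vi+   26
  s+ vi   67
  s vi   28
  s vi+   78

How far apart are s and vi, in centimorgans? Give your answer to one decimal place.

27.1 centimorgans

The recombinant classes are s+ vi+ and s vi: 26 + 28 = 54.
Recombination frequency = 54/199 = 0.2714 ≈ 27.1%, i.e. 27.1 centimorgans.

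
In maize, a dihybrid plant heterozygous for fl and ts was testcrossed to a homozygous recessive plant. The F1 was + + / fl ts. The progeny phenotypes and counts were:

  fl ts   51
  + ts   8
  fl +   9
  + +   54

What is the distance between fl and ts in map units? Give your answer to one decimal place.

The recombinant classes are + ts and fl +: 8 + 9 = 17.
Recombination frequency = 17/122 = 0.1393 ≈ 13.9%, i.e. 13.9 map units.

13.9 map units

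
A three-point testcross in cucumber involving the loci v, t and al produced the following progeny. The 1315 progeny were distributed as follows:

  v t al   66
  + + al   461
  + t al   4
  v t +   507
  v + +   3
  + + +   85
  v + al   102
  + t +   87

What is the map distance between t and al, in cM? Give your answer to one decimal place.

The two most frequent reciprocal classes, + + al and v t +, are the parental types, so the F1 was + + al / v t +.
The two rarest classes, + t al and v + +, are the double crossovers. Comparing them with the parentals, only the t allele has switched, so t is the middle locus and the order is al – t – v.
Crossovers in the al–t interval produce the single-crossover classes + + + and v t al (85 + 66 = 151) plus the double crossovers (7).
RF(al–t) = (151 + 7) / 1315 = 158/1315 = 0.1202 → 12.0 cM.

12.0 cM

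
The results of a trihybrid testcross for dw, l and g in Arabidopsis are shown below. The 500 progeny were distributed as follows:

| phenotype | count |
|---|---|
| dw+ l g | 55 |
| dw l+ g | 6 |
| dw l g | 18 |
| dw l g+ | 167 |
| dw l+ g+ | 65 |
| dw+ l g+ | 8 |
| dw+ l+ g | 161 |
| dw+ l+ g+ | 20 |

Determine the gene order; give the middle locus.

The two most frequent reciprocal classes, dw l g+ and dw+ l+ g, are the parental types, so the F1 was dw l g+ / dw+ l+ g.
The two rarest classes, dw+ l g+ and dw l+ g, are the double crossovers. Comparing them with the parentals, only the dw allele has switched, so dw is the middle locus and the order is g – dw – l.

dw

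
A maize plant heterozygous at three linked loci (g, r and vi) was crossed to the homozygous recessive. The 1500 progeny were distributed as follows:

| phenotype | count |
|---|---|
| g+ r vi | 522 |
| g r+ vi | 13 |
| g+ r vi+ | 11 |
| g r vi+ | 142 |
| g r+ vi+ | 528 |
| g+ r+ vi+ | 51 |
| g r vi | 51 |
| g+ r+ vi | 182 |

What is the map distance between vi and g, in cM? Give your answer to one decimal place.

The two most frequent reciprocal classes, g+ r vi and g r+ vi+, are the parental types, so the F1 was g+ r vi / g r+ vi+.
The two rarest classes, g+ r vi+ and g r+ vi, are the double crossovers. Comparing them with the parentals, only the vi allele has switched, so vi is the middle locus and the order is r – vi – g.
Crossovers in the vi–g interval produce the single-crossover classes g r vi and g+ r+ vi+ (51 + 51 = 102) plus the double crossovers (24).
RF(vi–g) = (102 + 24) / 1500 = 126/1500 = 0.0840 → 8.4 cM.

8.4 cM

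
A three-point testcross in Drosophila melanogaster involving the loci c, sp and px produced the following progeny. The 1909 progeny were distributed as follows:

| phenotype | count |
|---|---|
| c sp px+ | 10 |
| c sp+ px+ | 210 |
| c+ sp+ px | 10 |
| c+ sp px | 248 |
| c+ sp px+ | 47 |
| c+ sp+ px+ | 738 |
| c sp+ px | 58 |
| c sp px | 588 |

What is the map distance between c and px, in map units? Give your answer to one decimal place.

The two most frequent reciprocal classes, c sp px and c+ sp+ px+, are the parental types, so the F1 was c sp px / c+ sp+ px+.
The two rarest classes, c sp px+ and c+ sp+ px, are the double crossovers. Comparing them with the parentals, only the px allele has switched, so px is the middle locus and the order is c – px – sp.
Crossovers in the c–px interval produce the single-crossover classes c+ sp px and c sp+ px+ (248 + 210 = 458) plus the double crossovers (20).
RF(c–px) = (458 + 20) / 1909 = 478/1909 = 0.2504 → 25.0 map units.

25.0 map units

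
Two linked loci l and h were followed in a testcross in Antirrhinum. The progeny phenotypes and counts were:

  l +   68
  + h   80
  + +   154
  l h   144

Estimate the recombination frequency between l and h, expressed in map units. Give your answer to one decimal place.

The two most frequent classes, + + (154) and l h (144), are the parental types, so the F1 was + + / l h.
The recombinant classes are + h and l +: 80 + 68 = 148.
Recombination frequency = 148/446 = 0.3318 ≈ 33.2%, i.e. 33.2 map units.

33.2 map units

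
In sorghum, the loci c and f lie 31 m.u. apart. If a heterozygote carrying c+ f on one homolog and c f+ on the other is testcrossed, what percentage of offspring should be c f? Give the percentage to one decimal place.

A map distance of 31 m.u. corresponds to a recombination frequency of 0.310.
The F1 is c+ f / c f+, so c f is a recombinant gamete class with expected frequency r/2 = 0.310/2 = 0.1550.
That is 0.1550 = 15.5% of the progeny.

15.5%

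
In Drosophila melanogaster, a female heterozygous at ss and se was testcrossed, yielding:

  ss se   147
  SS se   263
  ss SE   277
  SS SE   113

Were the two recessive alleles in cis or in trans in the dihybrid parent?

The two most frequent classes are SS se (263) and ss SE (277); these are the parental (non-recombinant) types.
So the F1 carried SS se on one chromosome and ss SE on the other — the recessive alleles are on opposite chromosomes (trans / repulsion).

trans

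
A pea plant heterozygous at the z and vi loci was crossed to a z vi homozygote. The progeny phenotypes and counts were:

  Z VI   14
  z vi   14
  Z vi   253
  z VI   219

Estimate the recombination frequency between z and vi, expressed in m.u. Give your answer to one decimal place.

The two most frequent classes, Z vi (253) and z VI (219), are the parental types, so the F1 was Z vi / z VI.
The recombinant classes are Z VI and z vi: 14 + 14 = 28.
Recombination frequency = 28/500 = 0.0560 ≈ 5.6%, i.e. 5.6 m.u.

5.6 m.u.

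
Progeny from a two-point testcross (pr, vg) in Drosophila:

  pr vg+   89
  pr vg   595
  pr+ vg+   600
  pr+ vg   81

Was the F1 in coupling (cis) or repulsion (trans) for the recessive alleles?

cis

The two most frequent classes are pr+ vg+ (600) and pr vg (595); these are the parental (non-recombinant) types.
So the F1 carried pr+ vg+ on one chromosome and pr vg on the other — the recessive alleles are on the same chromosome (cis / coupling).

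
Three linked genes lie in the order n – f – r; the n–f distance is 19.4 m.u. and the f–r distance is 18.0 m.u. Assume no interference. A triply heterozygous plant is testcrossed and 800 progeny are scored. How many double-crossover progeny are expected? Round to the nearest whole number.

Map distances give recombination frequencies of 0.194 and 0.180 for the two intervals.
With no interference, expected double-crossover frequency = 0.194 × 0.180 = 0.03492.
Expected number = 0.03492 × 800 = 27.94 ≈ 28.

28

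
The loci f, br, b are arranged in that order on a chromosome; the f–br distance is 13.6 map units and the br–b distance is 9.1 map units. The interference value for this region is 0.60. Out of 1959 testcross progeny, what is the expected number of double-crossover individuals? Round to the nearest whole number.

10

Map distances give recombination frequencies of 0.136 and 0.091 for the two intervals.
With interference 0.60 (so coincidence = 0.40), expected double-crossover frequency = 0.136 × 0.091 × 0.40 = 0.00495.
Expected number = 0.00495 × 1959 = 9.70 ≈ 10.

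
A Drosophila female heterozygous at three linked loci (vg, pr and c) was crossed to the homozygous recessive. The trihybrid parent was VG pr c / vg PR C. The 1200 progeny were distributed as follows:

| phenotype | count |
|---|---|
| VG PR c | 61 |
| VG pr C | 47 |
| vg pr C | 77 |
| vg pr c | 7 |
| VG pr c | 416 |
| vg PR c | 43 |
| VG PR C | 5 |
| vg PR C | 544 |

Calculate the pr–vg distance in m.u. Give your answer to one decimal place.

The two rarest classes, vg pr c and VG PR C, are the double crossovers. Comparing them with the parentals, only the vg allele has switched, so vg is the middle locus and the order is c – vg – pr.
Crossovers in the vg–pr interval produce the single-crossover classes VG PR c and vg pr C (61 + 77 = 138) plus the double crossovers (12).
RF(vg–pr) = (138 + 12) / 1200 = 150/1200 = 0.1250 → 12.5 m.u.

12.5 m.u.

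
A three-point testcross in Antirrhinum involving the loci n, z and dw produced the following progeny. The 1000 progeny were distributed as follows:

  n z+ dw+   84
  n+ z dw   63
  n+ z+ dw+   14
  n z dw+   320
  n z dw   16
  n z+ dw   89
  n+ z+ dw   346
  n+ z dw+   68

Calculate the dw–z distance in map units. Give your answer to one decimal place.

17.7 map units

The two most frequent reciprocal classes, n+ z+ dw and n z dw+, are the parental types, so the F1 was n+ z+ dw / n z dw+.
The two rarest classes, n+ z+ dw+ and n z dw, are the double crossovers. Comparing them with the parentals, only the dw allele has switched, so dw is the middle locus and the order is z – dw – n.
Crossovers in the z–dw interval produce the single-crossover classes n+ z dw and n z+ dw+ (63 + 84 = 147) plus the double crossovers (30).
RF(z–dw) = (147 + 30) / 1000 = 177/1000 = 0.1770 → 17.7 map units.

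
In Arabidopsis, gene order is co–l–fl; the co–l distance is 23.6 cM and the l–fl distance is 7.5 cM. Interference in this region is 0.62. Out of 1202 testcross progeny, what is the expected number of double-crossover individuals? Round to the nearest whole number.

8

Map distances give recombination frequencies of 0.236 and 0.075 for the two intervals.
With interference 0.62 (so coincidence = 0.38), expected double-crossover frequency = 0.236 × 0.075 × 0.38 = 0.00673.
Expected number = 0.00673 × 1202 = 8.08 ≈ 8.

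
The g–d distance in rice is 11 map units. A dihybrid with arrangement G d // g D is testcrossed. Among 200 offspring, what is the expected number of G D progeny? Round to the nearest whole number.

A map distance of 11 map units corresponds to a recombination frequency of 0.110.
The F1 is G d / g D, so G D is a recombinant gamete class with expected frequency r/2 = 0.110/2 = 0.0550.
Expected number = 0.0550 × 200 = 11.00 ≈ 11.

11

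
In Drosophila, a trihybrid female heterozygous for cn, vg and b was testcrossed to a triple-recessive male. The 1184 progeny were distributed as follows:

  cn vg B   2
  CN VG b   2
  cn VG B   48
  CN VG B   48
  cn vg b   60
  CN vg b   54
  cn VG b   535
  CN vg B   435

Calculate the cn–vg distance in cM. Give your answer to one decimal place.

9.5 cM

The two most frequent reciprocal classes, cn VG b and CN vg B, are the parental types, so the F1 was cn VG b / CN vg B.
The two rarest classes, CN VG b and cn vg B, are the double crossovers. Comparing them with the parentals, only the cn allele has switched, so cn is the middle locus and the order is b – cn – vg.
Crossovers in the cn–vg interval produce the single-crossover classes cn vg b and CN VG B (60 + 48 = 108) plus the double crossovers (4).
RF(cn–vg) = (108 + 4) / 1184 = 112/1184 = 0.0946 → 9.5 cM.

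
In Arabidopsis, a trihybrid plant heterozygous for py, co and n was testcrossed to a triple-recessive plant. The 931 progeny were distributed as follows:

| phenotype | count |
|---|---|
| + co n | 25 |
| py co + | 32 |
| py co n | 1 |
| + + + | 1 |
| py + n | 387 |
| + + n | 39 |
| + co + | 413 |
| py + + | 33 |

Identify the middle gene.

The two most frequent reciprocal classes, + co + and py + n, are the parental types, so the F1 was + co + / py + n.
The two rarest classes, + + + and py co n, are the double crossovers. Comparing them with the parentals, only the co allele has switched, so co is the middle locus and the order is py – co – n.

co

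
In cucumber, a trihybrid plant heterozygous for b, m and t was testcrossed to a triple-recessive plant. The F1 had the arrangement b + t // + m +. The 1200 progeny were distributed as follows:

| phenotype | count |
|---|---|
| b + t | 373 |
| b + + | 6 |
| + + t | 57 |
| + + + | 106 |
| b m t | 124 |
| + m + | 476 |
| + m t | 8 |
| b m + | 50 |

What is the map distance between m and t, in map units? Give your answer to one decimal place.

20.3 map units

The two rarest classes, b + + and + m t, are the double crossovers. Comparing them with the parentals, only the t allele has switched, so t is the middle locus and the order is m – t – b.
Crossovers in the m–t interval produce the single-crossover classes b m t and + + + (124 + 106 = 230) plus the double crossovers (14).
RF(m–t) = (230 + 14) / 1200 = 244/1200 = 0.2033 → 20.3 map units.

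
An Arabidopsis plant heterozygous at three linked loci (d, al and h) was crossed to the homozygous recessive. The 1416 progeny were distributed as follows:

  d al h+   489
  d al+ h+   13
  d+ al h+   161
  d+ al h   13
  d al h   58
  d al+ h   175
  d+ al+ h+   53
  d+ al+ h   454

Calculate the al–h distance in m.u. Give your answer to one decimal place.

The two most frequent reciprocal classes, d al h+ and d+ al+ h, are the parental types, so the F1 was d al h+ / d+ al+ h.
The two rarest classes, d al+ h+ and d+ al h, are the double crossovers. Comparing them with the parentals, only the al allele has switched, so al is the middle locus and the order is h – al – d.
Crossovers in the h–al interval produce the single-crossover classes d al h and d+ al+ h+ (58 + 53 = 111) plus the double crossovers (26).
RF(h–al) = (111 + 26) / 1416 = 137/1416 = 0.0968 → 9.7 m.u.

9.7 m.u.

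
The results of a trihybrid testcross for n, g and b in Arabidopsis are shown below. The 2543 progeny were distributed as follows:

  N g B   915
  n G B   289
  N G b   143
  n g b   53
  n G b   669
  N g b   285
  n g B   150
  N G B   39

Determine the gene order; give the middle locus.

g

The two most frequent reciprocal classes, n G b and N g B, are the parental types, so the F1 was n G b / N g B.
The two rarest classes, n g b and N G B, are the double crossovers. Comparing them with the parentals, only the g allele has switched, so g is the middle locus and the order is n – g – b.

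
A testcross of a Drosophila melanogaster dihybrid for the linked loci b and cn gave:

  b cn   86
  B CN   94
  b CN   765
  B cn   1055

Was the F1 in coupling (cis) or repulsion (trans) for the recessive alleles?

trans

The two most frequent classes are B cn (1055) and b CN (765); these are the parental (non-recombinant) types.
So the F1 carried B cn on one chromosome and b CN on the other — the recessive alleles are on opposite chromosomes (trans / repulsion).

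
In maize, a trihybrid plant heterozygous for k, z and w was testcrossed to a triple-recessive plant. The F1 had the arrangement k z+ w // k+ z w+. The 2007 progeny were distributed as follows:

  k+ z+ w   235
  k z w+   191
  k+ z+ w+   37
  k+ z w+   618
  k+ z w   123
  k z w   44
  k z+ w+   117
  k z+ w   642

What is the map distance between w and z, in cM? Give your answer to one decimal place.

The two rarest classes, k z w and k+ z+ w+, are the double crossovers. Comparing them with the parentals, only the z allele has switched, so z is the middle locus and the order is w – z – k.
Crossovers in the w–z interval produce the single-crossover classes k z+ w+ and k+ z w (117 + 123 = 240) plus the double crossovers (81).
RF(w–z) = (240 + 81) / 2007 = 321/2007 = 0.1599 → 16.0 cM.

16.0 cM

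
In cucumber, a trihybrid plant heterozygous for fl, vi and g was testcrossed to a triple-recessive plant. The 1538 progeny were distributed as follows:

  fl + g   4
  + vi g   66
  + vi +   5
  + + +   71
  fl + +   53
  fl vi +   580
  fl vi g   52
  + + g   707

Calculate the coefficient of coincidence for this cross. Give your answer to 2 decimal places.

0.82

The two most frequent reciprocal classes, + + g and fl vi +, are the parental types, so the F1 was + + g / fl vi +.
The two rarest classes, fl + g and + vi +, are the double crossovers. Comparing them with the parentals, only the fl allele has switched, so fl is the middle locus and the order is vi – fl – g.
vi–fl: (119 + 9)/1538 = 0.0832; fl–g: (123 + 9)/1538 = 0.0858.
Expected DCO frequency = 0.0832 × 0.0858 ≈ 0.00714; observed = 9/1538 ≈ 0.00585.
Coefficient of coincidence = 0.00585/0.00714 ≈ 0.82.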